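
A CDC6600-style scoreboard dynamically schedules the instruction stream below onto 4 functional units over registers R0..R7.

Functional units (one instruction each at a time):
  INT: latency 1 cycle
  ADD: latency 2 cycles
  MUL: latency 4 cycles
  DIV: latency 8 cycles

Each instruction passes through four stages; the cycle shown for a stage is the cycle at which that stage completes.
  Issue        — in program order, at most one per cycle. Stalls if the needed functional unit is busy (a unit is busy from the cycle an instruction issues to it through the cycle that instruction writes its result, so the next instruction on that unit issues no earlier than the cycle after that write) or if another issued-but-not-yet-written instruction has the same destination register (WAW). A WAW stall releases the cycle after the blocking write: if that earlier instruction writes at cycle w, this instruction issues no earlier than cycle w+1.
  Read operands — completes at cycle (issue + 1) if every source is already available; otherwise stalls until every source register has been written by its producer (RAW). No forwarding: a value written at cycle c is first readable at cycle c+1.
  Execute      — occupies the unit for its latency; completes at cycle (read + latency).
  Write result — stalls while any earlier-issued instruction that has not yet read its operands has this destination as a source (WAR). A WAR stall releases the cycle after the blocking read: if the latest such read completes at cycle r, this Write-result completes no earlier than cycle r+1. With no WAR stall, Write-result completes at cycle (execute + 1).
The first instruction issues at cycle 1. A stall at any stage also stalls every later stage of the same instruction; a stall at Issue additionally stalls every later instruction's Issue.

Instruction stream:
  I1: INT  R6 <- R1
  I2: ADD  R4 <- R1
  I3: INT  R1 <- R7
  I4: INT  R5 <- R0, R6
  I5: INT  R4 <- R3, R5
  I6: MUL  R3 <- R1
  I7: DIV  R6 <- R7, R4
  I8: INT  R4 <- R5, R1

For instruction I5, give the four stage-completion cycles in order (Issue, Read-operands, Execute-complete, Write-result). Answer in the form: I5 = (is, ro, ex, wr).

I5 = (13, 14, 15, 16)

[I1] 1/2/3/4
[I2] 2/3/5/6
[I3] 5/6/7/8  (struct: INT busy until I1 writes@4)
[I4] 9/10/11/12  (struct: INT busy until I3 writes@8)
[I5] 13/14/15/16  (struct: INT busy until I4 writes@12)
[I6] 14/15/19/20
[I7] 15/17/25/26  (RAW R4: wait I5 write@16)
[I8] 17/18/19/20  (struct: INT busy until I5 writes@16)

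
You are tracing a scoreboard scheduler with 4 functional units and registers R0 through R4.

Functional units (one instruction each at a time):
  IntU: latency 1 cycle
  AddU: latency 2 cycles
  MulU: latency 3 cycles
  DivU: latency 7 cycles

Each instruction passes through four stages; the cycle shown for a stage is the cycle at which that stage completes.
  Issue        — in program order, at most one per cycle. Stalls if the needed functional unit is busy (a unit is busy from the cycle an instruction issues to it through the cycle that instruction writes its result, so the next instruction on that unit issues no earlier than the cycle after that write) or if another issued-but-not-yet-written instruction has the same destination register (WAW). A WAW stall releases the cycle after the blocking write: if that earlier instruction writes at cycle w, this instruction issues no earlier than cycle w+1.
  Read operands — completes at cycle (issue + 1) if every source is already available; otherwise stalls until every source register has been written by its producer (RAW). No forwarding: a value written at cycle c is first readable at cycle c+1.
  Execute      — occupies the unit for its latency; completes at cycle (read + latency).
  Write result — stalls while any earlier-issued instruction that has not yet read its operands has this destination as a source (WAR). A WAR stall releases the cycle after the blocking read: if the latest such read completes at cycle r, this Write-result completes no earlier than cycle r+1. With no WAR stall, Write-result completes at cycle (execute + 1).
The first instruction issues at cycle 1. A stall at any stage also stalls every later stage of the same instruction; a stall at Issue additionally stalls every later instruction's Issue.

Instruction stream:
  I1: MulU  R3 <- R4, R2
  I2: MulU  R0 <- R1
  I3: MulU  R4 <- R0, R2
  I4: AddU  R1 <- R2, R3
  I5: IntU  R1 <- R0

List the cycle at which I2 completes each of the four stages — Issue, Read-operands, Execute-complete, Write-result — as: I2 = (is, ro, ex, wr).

I2 = (7, 8, 11, 12)

[1] I1 dispatched to MulU
[2] I1 operands ready
[5] I1 complete
[6] R3←I1
[7] I2 dispatched to MulU
[8] I2 operands ready
[11] I2 complete
[12] R0←I2
[13] I3 dispatched to MulU
[14] I3 operands ready; I4 dispatched to AddU
[15] I4 operands ready
[17] I3 complete; I4 complete
[18] R4←I3; R1←I4
[19] I5 dispatched to IntU
[20] I5 operands ready
[21] I5 complete
[22] R1←I5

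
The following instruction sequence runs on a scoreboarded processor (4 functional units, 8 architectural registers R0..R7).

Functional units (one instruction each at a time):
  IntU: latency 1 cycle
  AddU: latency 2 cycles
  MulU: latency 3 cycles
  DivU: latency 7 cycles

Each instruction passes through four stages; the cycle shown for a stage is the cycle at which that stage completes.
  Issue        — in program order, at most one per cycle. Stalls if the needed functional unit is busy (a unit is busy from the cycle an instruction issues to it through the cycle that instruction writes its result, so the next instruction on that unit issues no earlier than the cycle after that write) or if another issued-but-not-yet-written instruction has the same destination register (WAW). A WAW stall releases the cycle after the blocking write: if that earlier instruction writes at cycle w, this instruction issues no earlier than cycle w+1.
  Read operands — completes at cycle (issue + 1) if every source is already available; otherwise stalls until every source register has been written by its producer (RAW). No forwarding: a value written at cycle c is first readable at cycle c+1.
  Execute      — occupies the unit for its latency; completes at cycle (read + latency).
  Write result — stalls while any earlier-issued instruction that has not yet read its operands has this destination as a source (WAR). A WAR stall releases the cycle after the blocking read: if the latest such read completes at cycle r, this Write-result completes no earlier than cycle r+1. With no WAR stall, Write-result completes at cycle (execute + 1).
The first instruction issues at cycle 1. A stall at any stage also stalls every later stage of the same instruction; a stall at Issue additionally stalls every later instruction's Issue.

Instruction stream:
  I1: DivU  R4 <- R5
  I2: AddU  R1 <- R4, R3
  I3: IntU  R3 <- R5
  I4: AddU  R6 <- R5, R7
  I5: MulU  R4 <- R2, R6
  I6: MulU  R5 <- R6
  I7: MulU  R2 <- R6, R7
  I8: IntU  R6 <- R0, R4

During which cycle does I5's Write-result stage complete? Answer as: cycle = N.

cycle = 24

I1  is:1  ro:2  ex:9  wr:10
I2  is:2  ro:11  ex:13  wr:14  — RAW R4: wait I1 write@10
I3  is:3  ro:4  ex:5  wr:12  — WAR R3: wait I2 read@11
I4  is:15  ro:16  ex:18  wr:19  — struct: AddU busy until I2 writes@14
I5  is:16  ro:20  ex:23  wr:24  — RAW R6: wait I4 write@19
I6  is:25  ro:26  ex:29  wr:30  — struct: MulU busy until I5 writes@24
I7  is:31  ro:32  ex:35  wr:36  — struct: MulU busy until I6 writes@30
I8  is:32  ro:33  ex:34  wr:35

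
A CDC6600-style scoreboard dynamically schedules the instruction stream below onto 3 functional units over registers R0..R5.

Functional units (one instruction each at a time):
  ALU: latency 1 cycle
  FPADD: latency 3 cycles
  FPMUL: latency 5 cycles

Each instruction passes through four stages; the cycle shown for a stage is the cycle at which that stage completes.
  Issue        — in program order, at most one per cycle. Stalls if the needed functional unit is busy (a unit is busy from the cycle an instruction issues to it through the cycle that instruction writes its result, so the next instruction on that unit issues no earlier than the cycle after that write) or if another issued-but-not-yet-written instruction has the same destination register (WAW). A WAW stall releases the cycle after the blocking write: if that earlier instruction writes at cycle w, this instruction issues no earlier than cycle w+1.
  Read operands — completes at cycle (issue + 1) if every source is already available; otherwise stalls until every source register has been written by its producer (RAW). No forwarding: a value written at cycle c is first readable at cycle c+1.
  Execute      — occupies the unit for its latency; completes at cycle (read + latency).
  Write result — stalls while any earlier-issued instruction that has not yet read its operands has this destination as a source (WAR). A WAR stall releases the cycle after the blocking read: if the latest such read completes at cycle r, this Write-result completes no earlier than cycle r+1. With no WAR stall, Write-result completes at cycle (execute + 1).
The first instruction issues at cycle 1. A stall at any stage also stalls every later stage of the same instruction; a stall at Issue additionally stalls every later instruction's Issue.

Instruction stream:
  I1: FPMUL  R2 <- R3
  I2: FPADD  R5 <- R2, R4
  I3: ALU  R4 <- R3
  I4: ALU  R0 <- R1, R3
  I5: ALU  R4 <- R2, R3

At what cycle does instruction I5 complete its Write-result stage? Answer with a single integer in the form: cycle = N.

I1  is:1  ro:2  ex:7  wr:8
I2  is:2  ro:9  ex:12  wr:13  — RAW R2: wait I1 write@8
I3  is:3  ro:4  ex:5  wr:10  — WAR R4: wait I2 read@9
I4  is:11  ro:12  ex:13  wr:14  — struct: ALU busy until I3 writes@10
I5  is:15  ro:16  ex:17  wr:18  — struct: ALU busy until I4 writes@14

cycle = 18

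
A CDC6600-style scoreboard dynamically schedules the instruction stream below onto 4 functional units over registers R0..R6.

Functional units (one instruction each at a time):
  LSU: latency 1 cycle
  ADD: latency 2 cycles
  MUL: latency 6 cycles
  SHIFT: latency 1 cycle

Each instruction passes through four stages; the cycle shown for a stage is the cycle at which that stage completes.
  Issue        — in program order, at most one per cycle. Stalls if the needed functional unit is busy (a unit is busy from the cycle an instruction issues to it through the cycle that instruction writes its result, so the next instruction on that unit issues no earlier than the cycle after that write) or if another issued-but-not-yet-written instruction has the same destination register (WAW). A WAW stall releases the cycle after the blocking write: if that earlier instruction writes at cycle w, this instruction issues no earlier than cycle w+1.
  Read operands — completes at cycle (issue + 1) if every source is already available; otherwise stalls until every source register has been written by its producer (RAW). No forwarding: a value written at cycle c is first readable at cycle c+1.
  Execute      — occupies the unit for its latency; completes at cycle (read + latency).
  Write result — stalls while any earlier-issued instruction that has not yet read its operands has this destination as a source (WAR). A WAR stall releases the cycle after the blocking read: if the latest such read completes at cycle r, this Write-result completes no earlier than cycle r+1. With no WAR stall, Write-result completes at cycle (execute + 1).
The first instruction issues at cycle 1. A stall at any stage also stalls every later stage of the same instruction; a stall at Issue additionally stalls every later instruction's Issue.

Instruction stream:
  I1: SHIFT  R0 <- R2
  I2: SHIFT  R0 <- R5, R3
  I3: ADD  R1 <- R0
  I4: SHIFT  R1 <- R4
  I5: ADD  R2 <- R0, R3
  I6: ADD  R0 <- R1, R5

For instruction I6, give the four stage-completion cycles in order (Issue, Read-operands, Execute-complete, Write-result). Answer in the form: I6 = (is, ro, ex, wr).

I6 = (19, 20, 22, 23)

I1: IS=1 RO=2 EX=3 WR=4
I2: IS=5 RO=6 EX=7 WR=8  [struct: SHIFT busy until I1 writes@4]
I3: IS=6 RO=9 EX=11 WR=12  [RAW R0: wait I2 write@8]
I4: IS=13 RO=14 EX=15 WR=16  [WAW R1: wait I3 write@12]
I5: IS=14 RO=15 EX=17 WR=18
I6: IS=19 RO=20 EX=22 WR=23  [struct: ADD busy until I5 writes@18]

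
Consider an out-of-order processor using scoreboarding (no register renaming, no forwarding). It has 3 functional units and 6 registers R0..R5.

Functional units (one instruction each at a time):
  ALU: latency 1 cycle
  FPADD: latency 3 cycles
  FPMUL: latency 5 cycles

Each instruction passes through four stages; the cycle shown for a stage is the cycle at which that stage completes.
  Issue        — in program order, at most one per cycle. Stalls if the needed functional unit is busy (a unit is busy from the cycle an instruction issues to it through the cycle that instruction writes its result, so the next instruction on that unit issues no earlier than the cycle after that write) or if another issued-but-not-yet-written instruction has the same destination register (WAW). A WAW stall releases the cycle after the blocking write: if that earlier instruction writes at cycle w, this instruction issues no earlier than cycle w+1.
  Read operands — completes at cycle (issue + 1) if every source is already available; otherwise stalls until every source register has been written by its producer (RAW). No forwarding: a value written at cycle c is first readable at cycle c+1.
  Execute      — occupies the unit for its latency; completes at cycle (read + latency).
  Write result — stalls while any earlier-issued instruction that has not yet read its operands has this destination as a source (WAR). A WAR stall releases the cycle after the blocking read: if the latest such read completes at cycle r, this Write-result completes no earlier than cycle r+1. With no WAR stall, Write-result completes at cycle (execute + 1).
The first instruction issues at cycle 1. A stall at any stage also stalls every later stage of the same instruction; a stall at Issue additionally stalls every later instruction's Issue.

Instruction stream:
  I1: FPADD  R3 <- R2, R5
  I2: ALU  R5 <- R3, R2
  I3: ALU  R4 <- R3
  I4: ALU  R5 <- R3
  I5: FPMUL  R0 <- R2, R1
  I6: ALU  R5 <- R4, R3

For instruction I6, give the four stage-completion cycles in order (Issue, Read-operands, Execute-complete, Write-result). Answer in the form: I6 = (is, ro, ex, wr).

I6 = (18, 19, 20, 21)

[I1] 1/2/5/6
[I2] 2/7/8/9  (RAW R3: wait I1 write@6)
[I3] 10/11/12/13  (struct: ALU busy until I2 writes@9)
[I4] 14/15/16/17  (struct: ALU busy until I3 writes@13)
[I5] 15/16/21/22
[I6] 18/19/20/21  (struct: ALU busy until I4 writes@17)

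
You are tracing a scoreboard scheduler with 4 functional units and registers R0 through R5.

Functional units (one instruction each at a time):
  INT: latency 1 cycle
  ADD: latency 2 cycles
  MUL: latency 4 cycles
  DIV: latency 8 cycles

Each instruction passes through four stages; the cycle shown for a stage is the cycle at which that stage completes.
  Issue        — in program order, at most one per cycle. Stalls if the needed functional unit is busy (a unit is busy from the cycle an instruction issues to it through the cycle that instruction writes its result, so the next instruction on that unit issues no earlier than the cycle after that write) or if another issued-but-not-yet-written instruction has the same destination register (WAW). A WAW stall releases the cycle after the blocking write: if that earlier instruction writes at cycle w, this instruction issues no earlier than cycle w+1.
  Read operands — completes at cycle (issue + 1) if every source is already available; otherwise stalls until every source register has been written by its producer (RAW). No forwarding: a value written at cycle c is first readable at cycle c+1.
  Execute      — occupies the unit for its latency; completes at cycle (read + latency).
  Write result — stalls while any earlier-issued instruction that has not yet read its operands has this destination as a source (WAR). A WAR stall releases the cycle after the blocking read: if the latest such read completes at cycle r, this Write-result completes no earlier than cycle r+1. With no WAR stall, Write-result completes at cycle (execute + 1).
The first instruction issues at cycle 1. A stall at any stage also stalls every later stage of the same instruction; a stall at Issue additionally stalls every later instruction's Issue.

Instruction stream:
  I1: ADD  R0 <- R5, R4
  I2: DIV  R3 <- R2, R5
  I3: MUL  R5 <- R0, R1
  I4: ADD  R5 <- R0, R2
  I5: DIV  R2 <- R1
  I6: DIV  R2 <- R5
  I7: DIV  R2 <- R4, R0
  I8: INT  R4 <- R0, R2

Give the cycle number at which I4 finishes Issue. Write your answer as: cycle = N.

[1] I1→ADD
[2] I1 RO · I2→DIV
[3] I2 RO · I3→MUL
[4] I1 EX
[5] I1 WR R0
[6] I3 RO
[10] I3 EX
[11] I2 EX · I3 WR R5
[12] I2 WR R3 · I4→ADD
[13] I4 RO · I5→DIV
[14] I5 RO
[15] I4 EX
[16] I4 WR R5
[22] I5 EX
[23] I5 WR R2
[24] I6→DIV
[25] I6 RO
[33] I6 EX
[34] I6 WR R2
[35] I7→DIV
[36] I7 RO · I8→INT
[44] I7 EX
[45] I7 WR R2
[46] I8 RO
[47] I8 EX
[48] I8 WR R4

cycle = 12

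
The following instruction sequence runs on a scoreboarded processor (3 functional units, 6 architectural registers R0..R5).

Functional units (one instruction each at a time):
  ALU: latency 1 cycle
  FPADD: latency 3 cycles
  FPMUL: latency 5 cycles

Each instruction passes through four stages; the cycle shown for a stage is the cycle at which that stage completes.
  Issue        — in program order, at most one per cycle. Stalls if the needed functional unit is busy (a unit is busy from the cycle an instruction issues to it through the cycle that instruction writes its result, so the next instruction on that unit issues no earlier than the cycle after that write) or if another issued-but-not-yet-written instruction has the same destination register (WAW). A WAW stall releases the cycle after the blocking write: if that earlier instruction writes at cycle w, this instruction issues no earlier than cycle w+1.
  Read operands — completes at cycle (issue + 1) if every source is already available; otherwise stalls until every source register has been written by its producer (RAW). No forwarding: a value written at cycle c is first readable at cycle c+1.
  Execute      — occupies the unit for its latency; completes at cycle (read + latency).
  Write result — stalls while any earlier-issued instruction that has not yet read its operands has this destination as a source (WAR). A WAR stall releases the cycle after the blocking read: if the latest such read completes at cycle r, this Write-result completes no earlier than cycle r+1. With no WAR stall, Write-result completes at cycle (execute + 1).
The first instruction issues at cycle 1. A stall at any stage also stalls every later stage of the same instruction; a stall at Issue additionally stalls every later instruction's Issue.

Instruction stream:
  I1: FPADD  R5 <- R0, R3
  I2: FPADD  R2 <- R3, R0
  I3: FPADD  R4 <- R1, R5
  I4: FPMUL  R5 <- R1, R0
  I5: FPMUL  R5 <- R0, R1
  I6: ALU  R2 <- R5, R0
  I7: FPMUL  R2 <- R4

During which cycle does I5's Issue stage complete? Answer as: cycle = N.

cycle = 22

1) issue 1, read 2, done 5, write 6
2) issue 7, read 8, done 11, write 12  <struct: FPADD busy until I1 writes@6>
3) issue 13, read 14, done 17, write 18  <struct: FPADD busy until I2 writes@12>
4) issue 14, read 15, done 20, write 21
5) issue 22, read 23, done 28, write 29  <struct: FPMUL busy until I4 writes@21>
6) issue 23, read 30, done 31, write 32  <RAW R5: wait I5 write@29>
7) issue 33, read 34, done 39, write 40  <WAW R2: wait I6 write@32>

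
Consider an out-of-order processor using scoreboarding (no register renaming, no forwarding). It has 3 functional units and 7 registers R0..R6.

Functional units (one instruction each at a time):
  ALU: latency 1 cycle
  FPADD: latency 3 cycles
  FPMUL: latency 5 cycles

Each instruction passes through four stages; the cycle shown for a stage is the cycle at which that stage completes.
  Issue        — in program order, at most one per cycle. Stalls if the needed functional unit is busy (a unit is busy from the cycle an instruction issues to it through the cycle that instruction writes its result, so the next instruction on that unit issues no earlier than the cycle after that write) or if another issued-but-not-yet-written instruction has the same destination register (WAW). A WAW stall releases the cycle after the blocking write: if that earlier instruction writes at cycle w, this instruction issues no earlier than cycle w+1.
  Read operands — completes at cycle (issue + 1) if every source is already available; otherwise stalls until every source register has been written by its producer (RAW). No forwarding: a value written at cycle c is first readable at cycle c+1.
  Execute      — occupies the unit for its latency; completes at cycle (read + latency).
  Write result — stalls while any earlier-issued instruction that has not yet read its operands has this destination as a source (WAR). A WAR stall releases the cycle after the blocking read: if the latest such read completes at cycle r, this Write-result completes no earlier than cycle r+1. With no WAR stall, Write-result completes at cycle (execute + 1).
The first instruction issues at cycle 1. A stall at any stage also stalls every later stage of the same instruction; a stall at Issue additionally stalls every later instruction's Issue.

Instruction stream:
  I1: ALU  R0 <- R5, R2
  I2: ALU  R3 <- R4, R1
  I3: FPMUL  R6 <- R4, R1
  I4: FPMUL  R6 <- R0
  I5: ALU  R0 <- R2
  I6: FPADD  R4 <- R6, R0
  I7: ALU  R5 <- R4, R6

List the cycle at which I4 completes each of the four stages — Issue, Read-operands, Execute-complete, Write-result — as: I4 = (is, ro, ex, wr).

I1: IS=1 RO=2 EX=3 WR=4
I2: IS=5 RO=6 EX=7 WR=8  [struct: ALU busy until I1 writes@4]
I3: IS=6 RO=7 EX=12 WR=13
I4: IS=14 RO=15 EX=20 WR=21  [struct: FPMUL busy until I3 writes@13]
I5: IS=15 RO=16 EX=17 WR=18
I6: IS=16 RO=22 EX=25 WR=26  [RAW R6: wait I4 write@21]
I7: IS=19 RO=27 EX=28 WR=29  [struct: ALU busy until I5 writes@18; RAW R4: wait I6 write@26]

I4 = (14, 15, 20, 21)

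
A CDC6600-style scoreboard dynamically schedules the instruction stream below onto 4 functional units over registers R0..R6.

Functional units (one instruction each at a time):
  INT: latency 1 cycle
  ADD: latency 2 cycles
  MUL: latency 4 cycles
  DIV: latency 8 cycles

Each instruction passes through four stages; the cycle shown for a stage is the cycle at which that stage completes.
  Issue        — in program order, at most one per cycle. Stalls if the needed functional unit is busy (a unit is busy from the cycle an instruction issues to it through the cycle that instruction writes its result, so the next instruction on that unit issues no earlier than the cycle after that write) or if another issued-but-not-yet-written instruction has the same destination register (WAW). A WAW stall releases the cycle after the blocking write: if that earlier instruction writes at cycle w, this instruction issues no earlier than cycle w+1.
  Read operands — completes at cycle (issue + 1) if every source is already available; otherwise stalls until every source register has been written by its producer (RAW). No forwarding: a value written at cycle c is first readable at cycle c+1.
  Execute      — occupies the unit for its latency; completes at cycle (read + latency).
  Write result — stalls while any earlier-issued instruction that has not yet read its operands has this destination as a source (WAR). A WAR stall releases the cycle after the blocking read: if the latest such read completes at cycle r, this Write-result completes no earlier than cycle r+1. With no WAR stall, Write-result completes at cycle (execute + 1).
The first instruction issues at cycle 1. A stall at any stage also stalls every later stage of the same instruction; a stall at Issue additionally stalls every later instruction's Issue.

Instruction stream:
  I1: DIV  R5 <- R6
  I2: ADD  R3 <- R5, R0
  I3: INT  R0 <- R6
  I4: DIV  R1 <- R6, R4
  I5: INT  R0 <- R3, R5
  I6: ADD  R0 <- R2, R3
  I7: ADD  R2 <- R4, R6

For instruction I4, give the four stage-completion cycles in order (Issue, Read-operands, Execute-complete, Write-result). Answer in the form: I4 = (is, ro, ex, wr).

I4 = (12, 13, 21, 22)

c1: I1 dispatched to DIV
c2: I1 operands ready | I2 dispatched to ADD
c3: I3 dispatched to INT
c4: I3 operands ready
c5: I3 complete
c10: I1 complete
c11: R5←I1
c12: I2 operands ready | I4 dispatched to DIV
c13: R0←I3 | I4 operands ready
c14: I2 complete | I5 dispatched to INT
c15: R3←I2
c16: I5 operands ready
c17: I5 complete
c18: R0←I5
c19: I6 dispatched to ADD
c20: I6 operands ready
c21: I4 complete
c22: R1←I4 | I6 complete
c23: R0←I6
c24: I7 dispatched to ADD
c25: I7 operands ready
c27: I7 complete
c28: R2←I7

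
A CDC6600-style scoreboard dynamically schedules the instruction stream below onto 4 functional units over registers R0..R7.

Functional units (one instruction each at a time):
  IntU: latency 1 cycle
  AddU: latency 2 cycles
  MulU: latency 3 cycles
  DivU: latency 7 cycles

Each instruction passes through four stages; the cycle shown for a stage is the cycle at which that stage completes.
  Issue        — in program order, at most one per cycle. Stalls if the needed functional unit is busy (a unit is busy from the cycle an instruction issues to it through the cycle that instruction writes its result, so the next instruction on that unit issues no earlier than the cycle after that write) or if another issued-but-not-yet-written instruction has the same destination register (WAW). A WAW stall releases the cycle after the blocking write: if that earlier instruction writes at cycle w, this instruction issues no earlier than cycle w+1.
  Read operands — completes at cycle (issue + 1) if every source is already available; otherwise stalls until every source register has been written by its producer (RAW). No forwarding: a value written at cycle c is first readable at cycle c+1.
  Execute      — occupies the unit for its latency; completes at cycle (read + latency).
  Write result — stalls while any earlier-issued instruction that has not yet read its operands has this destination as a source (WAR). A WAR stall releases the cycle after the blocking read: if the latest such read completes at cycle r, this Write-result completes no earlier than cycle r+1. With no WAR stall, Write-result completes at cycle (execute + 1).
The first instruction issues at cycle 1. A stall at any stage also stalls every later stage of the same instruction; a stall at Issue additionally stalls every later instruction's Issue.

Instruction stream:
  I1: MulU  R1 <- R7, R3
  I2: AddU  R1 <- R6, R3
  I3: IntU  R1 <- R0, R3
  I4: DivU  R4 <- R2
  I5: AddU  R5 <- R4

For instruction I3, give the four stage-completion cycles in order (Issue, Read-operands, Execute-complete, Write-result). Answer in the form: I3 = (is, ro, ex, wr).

[1] I1 issues→MulU
[2] I1 reads
[5] I1 exec-done
[6] I1 writes R1
[7] I2 issues→AddU
[8] I2 reads
[10] I2 exec-done
[11] I2 writes R1
[12] I3 issues→IntU
[13] I3 reads, I4 issues→DivU
[14] I3 exec-done, I4 reads, I5 issues→AddU
[15] I3 writes R1
[21] I4 exec-done
[22] I4 writes R4
[23] I5 reads
[25] I5 exec-done
[26] I5 writes R5

I3 = (12, 13, 14, 15)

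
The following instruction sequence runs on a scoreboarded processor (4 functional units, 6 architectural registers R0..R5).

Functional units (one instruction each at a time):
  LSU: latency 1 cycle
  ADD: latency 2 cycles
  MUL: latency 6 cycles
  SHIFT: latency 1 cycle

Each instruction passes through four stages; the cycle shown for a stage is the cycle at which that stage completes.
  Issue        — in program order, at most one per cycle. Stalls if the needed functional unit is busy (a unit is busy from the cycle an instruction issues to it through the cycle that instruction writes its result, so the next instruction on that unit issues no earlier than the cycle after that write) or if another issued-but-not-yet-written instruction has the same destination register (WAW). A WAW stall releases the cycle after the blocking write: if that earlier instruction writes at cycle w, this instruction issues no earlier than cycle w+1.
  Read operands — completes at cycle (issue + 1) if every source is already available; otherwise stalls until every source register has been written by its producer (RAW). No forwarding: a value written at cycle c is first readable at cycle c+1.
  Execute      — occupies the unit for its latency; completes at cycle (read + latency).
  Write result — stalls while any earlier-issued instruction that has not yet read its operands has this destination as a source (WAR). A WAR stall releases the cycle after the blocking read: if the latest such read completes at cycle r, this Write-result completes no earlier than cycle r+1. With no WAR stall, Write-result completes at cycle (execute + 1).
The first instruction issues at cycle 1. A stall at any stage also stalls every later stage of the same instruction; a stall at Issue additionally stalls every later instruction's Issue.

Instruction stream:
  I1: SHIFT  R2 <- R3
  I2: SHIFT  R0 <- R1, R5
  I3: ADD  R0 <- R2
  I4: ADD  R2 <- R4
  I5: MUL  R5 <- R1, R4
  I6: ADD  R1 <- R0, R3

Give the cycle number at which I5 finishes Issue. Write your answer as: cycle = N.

[1] I1→SHIFT
[2] I1 RO
[3] I1 EX
[4] I1 WR R2
[5] I2→SHIFT
[6] I2 RO
[7] I2 EX
[8] I2 WR R0
[9] I3→ADD
[10] I3 RO
[12] I3 EX
[13] I3 WR R0
[14] I4→ADD
[15] I4 RO; I5→MUL
[16] I5 RO
[17] I4 EX
[18] I4 WR R2
[19] I6→ADD
[20] I6 RO
[22] I5 EX; I6 EX
[23] I5 WR R5; I6 WR R1

cycle = 15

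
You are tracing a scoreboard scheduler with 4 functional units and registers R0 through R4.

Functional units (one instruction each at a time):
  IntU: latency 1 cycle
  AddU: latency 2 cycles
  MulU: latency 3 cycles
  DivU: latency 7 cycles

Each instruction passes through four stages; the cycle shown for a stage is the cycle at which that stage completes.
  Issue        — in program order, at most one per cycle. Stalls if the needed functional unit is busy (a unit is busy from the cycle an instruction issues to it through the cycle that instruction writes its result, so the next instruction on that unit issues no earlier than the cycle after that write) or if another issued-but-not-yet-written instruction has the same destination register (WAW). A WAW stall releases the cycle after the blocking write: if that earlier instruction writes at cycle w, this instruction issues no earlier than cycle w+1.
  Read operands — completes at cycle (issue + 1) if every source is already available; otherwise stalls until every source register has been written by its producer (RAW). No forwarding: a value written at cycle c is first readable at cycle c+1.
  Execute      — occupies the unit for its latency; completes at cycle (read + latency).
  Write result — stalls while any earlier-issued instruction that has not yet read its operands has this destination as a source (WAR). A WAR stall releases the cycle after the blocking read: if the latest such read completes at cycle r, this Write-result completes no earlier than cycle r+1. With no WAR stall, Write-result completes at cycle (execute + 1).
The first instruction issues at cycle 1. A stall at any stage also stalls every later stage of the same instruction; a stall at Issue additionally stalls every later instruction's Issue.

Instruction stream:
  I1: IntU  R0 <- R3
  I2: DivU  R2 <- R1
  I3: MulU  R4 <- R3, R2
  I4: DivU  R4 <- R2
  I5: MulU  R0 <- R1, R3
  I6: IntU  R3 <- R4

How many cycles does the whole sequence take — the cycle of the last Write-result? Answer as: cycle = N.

1) issue 1, read 2, done 3, write 4
2) issue 2, read 3, done 10, write 11
3) issue 3, read 12, done 15, write 16  <RAW R2: wait I2 write@11>
4) issue 17, read 18, done 25, write 26  <WAW R4: wait I3 write@16>
5) issue 18, read 19, done 22, write 23
6) issue 19, read 27, done 28, write 29  <RAW R4: wait I4 write@26>

cycle = 29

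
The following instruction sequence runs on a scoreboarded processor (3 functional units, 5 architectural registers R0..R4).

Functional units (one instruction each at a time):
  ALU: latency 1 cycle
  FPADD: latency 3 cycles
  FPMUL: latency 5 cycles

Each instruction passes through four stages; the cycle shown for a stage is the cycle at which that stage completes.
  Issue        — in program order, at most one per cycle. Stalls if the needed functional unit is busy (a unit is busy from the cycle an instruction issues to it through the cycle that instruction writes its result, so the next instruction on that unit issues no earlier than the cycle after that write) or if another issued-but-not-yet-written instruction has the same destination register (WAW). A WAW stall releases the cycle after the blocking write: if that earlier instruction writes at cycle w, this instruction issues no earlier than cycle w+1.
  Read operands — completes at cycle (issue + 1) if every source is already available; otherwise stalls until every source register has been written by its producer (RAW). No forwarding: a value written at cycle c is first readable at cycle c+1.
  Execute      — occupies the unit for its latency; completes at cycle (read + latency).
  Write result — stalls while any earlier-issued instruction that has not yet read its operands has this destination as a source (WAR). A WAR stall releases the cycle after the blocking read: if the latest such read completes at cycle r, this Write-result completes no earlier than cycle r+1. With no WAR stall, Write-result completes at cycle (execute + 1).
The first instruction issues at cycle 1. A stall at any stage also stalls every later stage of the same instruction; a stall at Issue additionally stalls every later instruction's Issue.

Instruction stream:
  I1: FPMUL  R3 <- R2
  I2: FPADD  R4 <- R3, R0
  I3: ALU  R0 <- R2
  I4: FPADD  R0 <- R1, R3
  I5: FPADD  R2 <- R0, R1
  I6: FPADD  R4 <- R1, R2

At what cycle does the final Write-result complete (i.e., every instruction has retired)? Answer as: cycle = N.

I1 -> (1, 2, 7, 8)
I2 -> (2, 9, 12, 13)  // RAW R3: wait I1 write@8
I3 -> (3, 4, 5, 10)  // WAR R0: wait I2 read@9
I4 -> (14, 15, 18, 19)  // struct: FPADD busy until I2 writes@13
I5 -> (20, 21, 24, 25)  // struct: FPADD busy until I4 writes@19
I6 -> (26, 27, 30, 31)  // struct: FPADD busy until I5 writes@25

cycle = 31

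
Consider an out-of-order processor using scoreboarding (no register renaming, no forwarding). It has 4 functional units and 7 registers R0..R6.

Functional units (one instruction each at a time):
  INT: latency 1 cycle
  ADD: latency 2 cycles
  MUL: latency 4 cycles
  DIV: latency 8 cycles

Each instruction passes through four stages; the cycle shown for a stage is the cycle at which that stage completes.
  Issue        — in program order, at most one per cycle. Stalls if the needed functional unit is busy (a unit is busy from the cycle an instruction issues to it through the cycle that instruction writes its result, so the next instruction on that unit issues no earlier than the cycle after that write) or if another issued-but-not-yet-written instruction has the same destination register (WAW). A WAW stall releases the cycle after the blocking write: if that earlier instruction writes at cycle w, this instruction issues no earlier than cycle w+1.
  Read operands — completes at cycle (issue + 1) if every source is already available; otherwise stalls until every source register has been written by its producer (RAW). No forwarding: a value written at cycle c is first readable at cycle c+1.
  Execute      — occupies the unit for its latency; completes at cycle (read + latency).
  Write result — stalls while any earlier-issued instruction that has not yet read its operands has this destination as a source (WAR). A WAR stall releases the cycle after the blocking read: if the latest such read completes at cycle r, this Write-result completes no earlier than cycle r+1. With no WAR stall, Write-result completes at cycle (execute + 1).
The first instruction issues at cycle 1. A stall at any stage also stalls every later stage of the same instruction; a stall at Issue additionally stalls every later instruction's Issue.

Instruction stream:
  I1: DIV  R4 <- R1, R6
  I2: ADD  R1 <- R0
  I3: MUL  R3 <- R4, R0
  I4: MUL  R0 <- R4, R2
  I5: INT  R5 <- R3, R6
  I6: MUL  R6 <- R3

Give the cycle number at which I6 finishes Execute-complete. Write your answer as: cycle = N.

cycle = 30

  I1 | 1 | 2 | 10 | 11
  I2 | 2 | 3 | 5 | 6
  I3 | 3 | 12 | 16 | 17   RAW R4: wait I1 write@11
  I4 | 18 | 19 | 23 | 24   struct: MUL busy until I3 writes@17
  I5 | 19 | 20 | 21 | 22
  I6 | 25 | 26 | 30 | 31   struct: MUL busy until I4 writes@24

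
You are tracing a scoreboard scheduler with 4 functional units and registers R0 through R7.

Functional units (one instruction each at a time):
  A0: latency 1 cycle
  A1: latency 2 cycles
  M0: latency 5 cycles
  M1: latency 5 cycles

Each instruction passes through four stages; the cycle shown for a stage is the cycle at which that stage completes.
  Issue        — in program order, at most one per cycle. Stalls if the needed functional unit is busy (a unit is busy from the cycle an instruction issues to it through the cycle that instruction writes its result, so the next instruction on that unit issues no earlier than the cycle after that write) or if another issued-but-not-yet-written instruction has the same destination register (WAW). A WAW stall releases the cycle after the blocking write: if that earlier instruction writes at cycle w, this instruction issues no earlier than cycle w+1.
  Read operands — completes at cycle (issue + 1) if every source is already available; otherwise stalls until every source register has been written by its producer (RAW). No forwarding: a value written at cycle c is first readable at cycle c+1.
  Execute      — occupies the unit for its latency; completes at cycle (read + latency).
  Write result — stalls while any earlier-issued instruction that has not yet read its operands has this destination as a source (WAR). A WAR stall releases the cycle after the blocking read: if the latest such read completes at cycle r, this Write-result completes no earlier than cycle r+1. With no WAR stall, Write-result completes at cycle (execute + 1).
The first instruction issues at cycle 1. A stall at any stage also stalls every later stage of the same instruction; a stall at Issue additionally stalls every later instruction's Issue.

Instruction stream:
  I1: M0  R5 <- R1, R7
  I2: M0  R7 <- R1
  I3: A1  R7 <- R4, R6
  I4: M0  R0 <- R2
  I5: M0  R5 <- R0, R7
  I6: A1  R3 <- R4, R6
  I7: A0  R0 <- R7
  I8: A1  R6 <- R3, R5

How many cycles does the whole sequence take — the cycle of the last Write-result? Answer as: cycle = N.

t=1  I1 issues→M0
t=2  I1 reads
t=7  I1 exec-done
t=8  I1 writes R5
t=9  I2 issues→M0
t=10  I2 reads
t=15  I2 exec-done
t=16  I2 writes R7
t=17  I3 issues→A1
t=18  I3 reads; I4 issues→M0
t=19  I4 reads
t=20  I3 exec-done
t=21  I3 writes R7
t=24  I4 exec-done
t=25  I4 writes R0
t=26  I5 issues→M0
t=27  I5 reads; I6 issues→A1
t=28  I6 reads; I7 issues→A0
t=29  I7 reads
t=30  I6 exec-done; I7 exec-done
t=31  I6 writes R3; I7 writes R0
t=32  I5 exec-done; I8 issues→A1
t=33  I5 writes R5
t=34  I8 reads
t=36  I8 exec-done
t=37  I8 writes R6

cycle = 37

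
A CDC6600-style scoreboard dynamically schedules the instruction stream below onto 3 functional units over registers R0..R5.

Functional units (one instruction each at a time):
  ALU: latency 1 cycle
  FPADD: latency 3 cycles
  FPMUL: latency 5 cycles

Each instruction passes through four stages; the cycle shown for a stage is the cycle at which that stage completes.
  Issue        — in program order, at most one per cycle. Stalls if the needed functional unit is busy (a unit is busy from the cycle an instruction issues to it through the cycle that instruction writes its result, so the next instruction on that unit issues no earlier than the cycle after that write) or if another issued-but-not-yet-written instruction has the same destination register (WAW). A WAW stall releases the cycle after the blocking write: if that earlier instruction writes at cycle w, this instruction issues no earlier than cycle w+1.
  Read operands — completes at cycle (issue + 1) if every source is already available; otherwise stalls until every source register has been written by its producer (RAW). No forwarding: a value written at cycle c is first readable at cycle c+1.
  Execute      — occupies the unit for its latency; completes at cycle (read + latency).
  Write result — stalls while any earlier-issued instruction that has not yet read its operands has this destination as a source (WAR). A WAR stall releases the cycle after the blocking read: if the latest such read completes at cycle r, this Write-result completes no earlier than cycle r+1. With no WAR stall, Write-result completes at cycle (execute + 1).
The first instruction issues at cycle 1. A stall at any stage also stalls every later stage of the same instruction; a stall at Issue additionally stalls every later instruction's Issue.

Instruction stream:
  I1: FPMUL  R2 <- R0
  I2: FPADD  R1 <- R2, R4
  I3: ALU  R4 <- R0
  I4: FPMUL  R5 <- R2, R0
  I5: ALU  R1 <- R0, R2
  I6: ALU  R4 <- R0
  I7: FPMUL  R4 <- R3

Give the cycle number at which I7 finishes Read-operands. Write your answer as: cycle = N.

I1 -> (1, 2, 7, 8)
I2 -> (2, 9, 12, 13)  // RAW R2: wait I1 write@8
I3 -> (3, 4, 5, 10)  // WAR R4: wait I2 read@9
I4 -> (9, 10, 15, 16)  // struct: FPMUL busy until I1 writes@8
I5 -> (14, 15, 16, 17)  // WAW R1: wait I2 write@13
I6 -> (18, 19, 20, 21)  // struct: ALU busy until I5 writes@17
I7 -> (22, 23, 28, 29)  // WAW R4: wait I6 write@21

cycle = 23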